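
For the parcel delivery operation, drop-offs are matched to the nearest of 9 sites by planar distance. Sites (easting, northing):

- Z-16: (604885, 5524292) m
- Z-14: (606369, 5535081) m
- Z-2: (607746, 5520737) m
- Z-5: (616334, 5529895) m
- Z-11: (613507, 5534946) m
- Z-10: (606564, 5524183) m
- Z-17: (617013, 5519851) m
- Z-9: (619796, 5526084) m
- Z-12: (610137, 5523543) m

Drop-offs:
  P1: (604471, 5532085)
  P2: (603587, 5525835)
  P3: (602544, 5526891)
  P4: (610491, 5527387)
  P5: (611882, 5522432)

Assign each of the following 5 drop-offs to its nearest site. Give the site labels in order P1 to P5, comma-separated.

P1 → Z-14 (d²=12578420.00)
P2 → Z-16 (d²=4065653.00)
P3 → Z-16 (d²=12235082.00)
P4 → Z-12 (d²=14901652.00)
P5 → Z-12 (d²=4279346.00)

Z-14, Z-16, Z-16, Z-12, Z-12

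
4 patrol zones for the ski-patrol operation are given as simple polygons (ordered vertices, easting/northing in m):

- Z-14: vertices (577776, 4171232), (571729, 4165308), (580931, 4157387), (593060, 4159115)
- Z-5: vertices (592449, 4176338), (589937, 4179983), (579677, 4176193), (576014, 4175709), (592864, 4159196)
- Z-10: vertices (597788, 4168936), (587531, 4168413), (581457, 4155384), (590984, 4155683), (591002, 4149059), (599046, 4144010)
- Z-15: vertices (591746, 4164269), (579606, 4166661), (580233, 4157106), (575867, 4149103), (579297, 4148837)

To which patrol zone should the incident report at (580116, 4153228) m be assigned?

Cast a ray rightward from (580116, 4153228). For each polygon, the edges (by vertex number in listed order) whose endpoints lie on opposite sides of northing = 4153228, where each meets that height, and whether that is right or left of the point:
Z-14: no edge straddles that height → 0 crossings.
Z-5: no edge straddles that height → 0 crossings.
Z-10: 4–5 at easting≈590990.7 (right), 6–1 at easting≈598580.8 (right) → 2 crossings.
Z-15: 3–4 at easting≈578117.4 (left), 5–1 at easting≈582839.2 (right) → 1 crossing.
Only Z-15 has an odd count, so the point is inside Z-15.

Z-15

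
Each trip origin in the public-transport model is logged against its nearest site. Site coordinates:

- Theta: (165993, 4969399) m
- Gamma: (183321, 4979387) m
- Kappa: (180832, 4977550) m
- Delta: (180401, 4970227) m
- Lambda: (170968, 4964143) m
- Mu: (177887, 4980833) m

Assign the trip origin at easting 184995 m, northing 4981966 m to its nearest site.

Squared distances to each site:
Theta: 519005493.000; Gamma: 9453517.000; Kappa: 36831625.000; Delta: 158908957.000; Lambda: 514416058.000; Mu: 51807353.000.
Minimum at Gamma.

Gamma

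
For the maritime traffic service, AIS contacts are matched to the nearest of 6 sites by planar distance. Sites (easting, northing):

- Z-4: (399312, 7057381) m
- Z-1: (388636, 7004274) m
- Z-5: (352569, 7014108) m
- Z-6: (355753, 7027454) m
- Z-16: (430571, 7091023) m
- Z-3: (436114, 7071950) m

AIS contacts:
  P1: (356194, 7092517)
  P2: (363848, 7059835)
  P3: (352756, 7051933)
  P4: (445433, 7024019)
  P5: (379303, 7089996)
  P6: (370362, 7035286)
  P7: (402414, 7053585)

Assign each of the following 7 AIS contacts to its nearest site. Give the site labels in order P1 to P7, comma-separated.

P1 → Z-4 (d²=3093700420.00)
P2 → Z-6 (d²=1114058186.00)
P3 → Z-6 (d²=608203450.00)
P4 → Z-3 (d²=2384224522.00)
P5 → Z-4 (d²=1464098306.00)
P6 → Z-6 (d²=274763105.00)
P7 → Z-4 (d²=24032020.00)

Z-4, Z-6, Z-6, Z-3, Z-4, Z-6, Z-4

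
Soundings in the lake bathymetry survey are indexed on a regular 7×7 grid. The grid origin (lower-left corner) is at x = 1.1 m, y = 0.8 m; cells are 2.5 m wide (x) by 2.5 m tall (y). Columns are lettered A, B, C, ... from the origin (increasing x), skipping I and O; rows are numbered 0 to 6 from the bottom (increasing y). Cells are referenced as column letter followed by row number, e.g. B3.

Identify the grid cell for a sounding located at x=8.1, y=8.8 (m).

Column index: ⌊(8.1 − 1.1) / 2.5⌋ = ⌊2.800⌋ = 2 → column C
Row offset from origin: ⌊(8.8 − 0.8) / 2.5⌋ = ⌊3.200⌋ = 3 → row 3

C3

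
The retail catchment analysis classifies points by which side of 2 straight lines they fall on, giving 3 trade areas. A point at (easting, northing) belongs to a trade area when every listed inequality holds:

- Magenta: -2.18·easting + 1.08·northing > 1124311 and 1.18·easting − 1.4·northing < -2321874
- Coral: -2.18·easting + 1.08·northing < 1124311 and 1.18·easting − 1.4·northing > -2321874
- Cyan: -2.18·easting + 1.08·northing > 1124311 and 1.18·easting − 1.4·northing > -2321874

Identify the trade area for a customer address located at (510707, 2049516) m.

Coral

-2.18·510707 + 1.08·2049516 = 1100136.020, which is < 1124311
1.18·510707 − 1.4·2049516 = -2266688.140, which is > -2321874
This sign pattern matches Coral.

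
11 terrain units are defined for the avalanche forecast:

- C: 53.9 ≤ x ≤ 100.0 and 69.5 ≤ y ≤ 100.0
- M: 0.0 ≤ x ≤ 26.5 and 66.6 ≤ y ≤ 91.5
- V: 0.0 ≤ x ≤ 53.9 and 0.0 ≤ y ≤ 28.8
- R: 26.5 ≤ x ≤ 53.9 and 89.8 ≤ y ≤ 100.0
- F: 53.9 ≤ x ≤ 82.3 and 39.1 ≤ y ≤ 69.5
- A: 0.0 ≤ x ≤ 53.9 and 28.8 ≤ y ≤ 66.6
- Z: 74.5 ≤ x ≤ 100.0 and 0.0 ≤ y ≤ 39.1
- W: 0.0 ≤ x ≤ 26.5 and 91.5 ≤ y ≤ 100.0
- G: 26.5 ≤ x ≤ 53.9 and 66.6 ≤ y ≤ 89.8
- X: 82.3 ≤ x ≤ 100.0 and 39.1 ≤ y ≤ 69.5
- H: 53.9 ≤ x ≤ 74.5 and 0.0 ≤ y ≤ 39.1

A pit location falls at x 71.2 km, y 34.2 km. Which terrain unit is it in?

The point has x = 71.2 and y = 34.2.
Only H satisfies 53.9 ≤ x ≤ 74.5 and 0.0 ≤ y ≤ 39.1.

H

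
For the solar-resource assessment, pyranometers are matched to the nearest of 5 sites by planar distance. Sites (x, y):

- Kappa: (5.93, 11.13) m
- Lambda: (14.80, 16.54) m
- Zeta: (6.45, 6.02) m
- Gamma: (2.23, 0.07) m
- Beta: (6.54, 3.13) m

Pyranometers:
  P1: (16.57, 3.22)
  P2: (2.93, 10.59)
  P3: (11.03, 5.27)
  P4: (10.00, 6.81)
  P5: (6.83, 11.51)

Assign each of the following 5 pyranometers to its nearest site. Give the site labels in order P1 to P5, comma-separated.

Beta, Kappa, Zeta, Zeta, Kappa

P1 → Beta (d²=100.61)
P2 → Kappa (d²=9.29)
P3 → Zeta (d²=21.54)
P4 → Zeta (d²=13.23)
P5 → Kappa (d²=0.95)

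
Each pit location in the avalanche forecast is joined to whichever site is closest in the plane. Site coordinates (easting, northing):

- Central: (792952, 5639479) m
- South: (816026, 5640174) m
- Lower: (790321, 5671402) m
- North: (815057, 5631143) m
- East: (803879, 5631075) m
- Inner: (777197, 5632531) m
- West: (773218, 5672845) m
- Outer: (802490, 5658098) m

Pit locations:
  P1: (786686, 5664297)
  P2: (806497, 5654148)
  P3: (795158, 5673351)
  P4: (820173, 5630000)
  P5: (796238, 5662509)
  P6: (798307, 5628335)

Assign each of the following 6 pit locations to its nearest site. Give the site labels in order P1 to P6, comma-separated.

Lower, Outer, Lower, North, Outer, East

P1 → Lower (d²=63694250.00)
P2 → Outer (d²=31658549.00)
P3 → Lower (d²=27195170.00)
P4 → North (d²=27479905.00)
P5 → Outer (d²=58544425.00)
P6 → East (d²=38554784.00)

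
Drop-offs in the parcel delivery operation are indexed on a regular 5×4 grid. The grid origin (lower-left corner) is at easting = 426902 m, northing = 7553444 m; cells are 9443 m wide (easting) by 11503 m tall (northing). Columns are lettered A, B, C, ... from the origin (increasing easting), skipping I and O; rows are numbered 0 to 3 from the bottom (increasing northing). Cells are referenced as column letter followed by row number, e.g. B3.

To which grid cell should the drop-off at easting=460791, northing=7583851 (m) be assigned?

Column index: ⌊(460791 − 426902) / 9443⌋ = ⌊3.589⌋ = 3 → column D
Row offset from origin: ⌊(7583851 − 7553444) / 11503⌋ = ⌊2.643⌋ = 2 → row 2

D2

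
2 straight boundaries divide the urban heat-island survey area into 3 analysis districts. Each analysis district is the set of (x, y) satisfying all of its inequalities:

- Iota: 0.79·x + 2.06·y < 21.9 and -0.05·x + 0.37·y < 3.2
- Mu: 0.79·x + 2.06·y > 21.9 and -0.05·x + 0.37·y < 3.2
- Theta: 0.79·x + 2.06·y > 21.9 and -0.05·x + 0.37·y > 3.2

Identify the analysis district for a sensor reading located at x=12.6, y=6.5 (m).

Mu

0.79·12.6 + 2.06·6.5 = 23.344, which is > 21.9
-0.05·12.6 + 0.37·6.5 = 1.775, which is < 3.2
This sign pattern matches Mu.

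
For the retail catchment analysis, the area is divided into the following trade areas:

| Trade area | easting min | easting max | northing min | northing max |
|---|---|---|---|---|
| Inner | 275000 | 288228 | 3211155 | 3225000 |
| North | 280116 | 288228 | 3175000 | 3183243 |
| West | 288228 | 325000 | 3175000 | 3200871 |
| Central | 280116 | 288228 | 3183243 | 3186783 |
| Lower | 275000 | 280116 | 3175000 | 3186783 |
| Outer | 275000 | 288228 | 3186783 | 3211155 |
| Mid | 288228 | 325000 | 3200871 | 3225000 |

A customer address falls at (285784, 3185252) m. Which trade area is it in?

Central

The point has easting = 285784 and northing = 3185252.
Only Central satisfies 280116 ≤ easting ≤ 288228 and 3183243 ≤ northing ≤ 3186783.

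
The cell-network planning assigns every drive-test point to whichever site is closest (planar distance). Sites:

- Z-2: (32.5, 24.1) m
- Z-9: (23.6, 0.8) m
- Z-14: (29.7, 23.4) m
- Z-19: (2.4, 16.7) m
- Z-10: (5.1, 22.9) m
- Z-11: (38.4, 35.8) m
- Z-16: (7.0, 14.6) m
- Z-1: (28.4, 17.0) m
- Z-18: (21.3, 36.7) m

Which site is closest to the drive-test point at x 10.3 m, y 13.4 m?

Z-16

Squared distances to each site:
Z-2: 607.330; Z-9: 335.650; Z-14: 476.360; Z-19: 73.300; Z-10: 117.290; Z-11: 1291.370; Z-16: 12.330; Z-1: 340.570; Z-18: 663.890.
Minimum at Z-16.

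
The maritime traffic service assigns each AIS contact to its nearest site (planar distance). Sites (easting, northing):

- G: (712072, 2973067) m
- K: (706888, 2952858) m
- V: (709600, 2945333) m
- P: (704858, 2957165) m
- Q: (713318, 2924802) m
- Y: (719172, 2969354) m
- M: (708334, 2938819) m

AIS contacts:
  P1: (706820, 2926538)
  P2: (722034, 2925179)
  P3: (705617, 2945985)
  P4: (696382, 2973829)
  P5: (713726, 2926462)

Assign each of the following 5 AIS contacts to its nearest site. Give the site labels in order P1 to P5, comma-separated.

Q, Q, V, G, Q

P1 → Q (d²=45237700.00)
P2 → Q (d²=76110785.00)
P3 → V (d²=16289393.00)
P4 → G (d²=246756744.00)
P5 → Q (d²=2922064.00)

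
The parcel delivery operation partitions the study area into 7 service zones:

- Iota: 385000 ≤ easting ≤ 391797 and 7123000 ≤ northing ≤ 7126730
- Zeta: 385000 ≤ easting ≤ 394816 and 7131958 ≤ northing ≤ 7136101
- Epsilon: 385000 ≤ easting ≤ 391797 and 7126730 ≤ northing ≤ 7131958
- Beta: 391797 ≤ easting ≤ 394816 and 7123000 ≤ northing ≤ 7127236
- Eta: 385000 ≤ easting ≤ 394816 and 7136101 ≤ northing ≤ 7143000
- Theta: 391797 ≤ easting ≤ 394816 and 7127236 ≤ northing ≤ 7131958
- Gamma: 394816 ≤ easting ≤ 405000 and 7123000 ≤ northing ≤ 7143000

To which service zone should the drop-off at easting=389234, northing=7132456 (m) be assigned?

The point has easting = 389234 and northing = 7132456.
Only Zeta satisfies 385000 ≤ easting ≤ 394816 and 7131958 ≤ northing ≤ 7136101.

Zeta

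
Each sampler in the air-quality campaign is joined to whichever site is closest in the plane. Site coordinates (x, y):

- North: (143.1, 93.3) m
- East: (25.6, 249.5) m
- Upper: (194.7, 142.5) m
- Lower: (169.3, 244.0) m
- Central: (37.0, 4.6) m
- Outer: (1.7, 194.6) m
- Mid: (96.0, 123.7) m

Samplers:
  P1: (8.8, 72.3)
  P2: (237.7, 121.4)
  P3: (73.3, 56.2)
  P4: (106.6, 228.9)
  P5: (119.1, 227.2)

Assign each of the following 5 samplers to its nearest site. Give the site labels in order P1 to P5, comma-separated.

Central, Upper, Central, Lower, Lower

P1 → Central (d²=5378.53)
P2 → Upper (d²=2294.21)
P3 → Central (d²=3980.25)
P4 → Lower (d²=4159.30)
P5 → Lower (d²=2802.28)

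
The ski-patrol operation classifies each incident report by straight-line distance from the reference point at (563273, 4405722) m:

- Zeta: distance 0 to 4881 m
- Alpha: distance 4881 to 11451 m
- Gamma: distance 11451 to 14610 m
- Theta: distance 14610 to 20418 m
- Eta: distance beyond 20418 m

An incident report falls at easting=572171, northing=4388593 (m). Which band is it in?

Theta

Distance = √((572171−563273)² + (4388593−4405722)²) = √(79174404.000 + 293402641.000) = 19302.255 m.
14610 ≤ 19302.255 < 20418 → Theta.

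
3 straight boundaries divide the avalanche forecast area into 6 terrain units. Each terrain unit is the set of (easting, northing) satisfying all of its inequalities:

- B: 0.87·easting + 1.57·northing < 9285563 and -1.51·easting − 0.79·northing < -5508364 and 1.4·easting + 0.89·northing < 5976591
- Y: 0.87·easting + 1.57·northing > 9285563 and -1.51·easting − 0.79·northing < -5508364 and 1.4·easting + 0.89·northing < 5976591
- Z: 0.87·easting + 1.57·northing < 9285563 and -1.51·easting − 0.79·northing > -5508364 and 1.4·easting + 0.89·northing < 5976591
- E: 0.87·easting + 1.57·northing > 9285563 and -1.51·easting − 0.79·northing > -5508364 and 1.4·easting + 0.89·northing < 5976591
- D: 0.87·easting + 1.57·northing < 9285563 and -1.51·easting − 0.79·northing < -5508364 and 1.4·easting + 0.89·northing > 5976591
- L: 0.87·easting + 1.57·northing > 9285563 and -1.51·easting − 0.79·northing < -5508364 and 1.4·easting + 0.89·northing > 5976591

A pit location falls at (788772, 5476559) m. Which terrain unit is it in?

0.87·788772 + 1.57·5476559 = 9284429.270, which is < 9285563
-1.51·788772 − 0.79·5476559 = -5517527.330, which is < -5508364
1.4·788772 + 0.89·5476559 = 5978418.310, which is > 5976591
This sign pattern matches D.

D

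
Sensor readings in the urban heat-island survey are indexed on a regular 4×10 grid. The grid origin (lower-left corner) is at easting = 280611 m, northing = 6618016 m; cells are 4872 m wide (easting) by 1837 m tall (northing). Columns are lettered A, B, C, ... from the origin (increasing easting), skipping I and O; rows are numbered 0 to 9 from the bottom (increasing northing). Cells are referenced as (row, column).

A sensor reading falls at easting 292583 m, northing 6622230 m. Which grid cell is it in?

(2, C)

Column index: ⌊(292583 − 280611) / 4872⌋ = ⌊2.457⌋ = 2 → column C
Row offset from origin: ⌊(6622230 − 6618016) / 1837⌋ = ⌊2.294⌋ = 2 → row 2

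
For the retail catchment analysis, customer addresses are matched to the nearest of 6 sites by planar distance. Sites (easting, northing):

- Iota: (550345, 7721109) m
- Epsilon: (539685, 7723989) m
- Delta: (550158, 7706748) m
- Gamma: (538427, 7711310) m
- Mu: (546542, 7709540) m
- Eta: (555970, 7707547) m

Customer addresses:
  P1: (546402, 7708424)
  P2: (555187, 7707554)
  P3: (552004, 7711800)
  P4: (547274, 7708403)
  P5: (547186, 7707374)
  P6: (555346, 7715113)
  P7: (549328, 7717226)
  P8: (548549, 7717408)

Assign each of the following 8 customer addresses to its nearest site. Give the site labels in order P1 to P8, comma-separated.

Mu, Eta, Delta, Mu, Mu, Eta, Iota, Iota

P1 → Mu (d²=1265056.00)
P2 → Eta (d²=613138.00)
P3 → Delta (d²=28930420.00)
P4 → Mu (d²=1828593.00)
P5 → Mu (d²=5106292.00)
P6 → Eta (d²=57633732.00)
P7 → Iota (d²=16111978.00)
P8 → Iota (d²=16923017.00)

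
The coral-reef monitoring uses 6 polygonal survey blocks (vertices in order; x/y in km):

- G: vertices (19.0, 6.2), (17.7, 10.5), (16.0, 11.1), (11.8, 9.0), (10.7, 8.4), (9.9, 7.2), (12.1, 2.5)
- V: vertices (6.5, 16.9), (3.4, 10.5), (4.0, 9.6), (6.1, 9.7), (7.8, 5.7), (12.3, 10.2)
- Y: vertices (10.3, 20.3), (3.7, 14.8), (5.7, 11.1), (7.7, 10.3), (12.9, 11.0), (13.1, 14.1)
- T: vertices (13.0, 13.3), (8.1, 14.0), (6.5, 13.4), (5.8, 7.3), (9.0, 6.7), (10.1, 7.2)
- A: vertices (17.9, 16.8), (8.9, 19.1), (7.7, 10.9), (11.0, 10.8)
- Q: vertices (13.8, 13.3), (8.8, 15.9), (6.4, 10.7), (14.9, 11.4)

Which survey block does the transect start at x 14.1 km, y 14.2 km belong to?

A

Cast a ray rightward from (14.1, 14.2). For each polygon, the edges (by vertex number in listed order) whose endpoints lie on opposite sides of y = 14.2, where each meets that height, and whether that is right or left of the point:
G: no edge straddles that height → 0 crossings.
V: 1–2 at x≈5.19 (left), 6–1 at x≈8.84 (left) → 0 crossings.
Y: 2–3 at x≈4.02 (left), 6–1 at x≈13.05 (left) → 0 crossings.
T: no edge straddles that height → 0 crossings.
A: 2–3 at x≈8.18 (left), 4–1 at x≈14.91 (right) → 1 crossing.
Q: 1–2 at x≈12.07 (left), 2–3 at x≈8.02 (left) → 0 crossings.
Only A has an odd count, so the point is inside A.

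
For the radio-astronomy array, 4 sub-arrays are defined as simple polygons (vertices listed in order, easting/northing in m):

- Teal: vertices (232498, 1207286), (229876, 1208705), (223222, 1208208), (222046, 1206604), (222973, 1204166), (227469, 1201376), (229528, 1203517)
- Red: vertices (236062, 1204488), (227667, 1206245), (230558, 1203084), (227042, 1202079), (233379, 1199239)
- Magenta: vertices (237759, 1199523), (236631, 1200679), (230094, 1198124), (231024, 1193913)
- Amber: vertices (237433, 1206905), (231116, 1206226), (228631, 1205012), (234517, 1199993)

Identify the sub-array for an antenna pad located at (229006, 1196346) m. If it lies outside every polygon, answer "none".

Cast a ray rightward from (229006, 1196346). For each polygon, the edges (by vertex number in listed order) whose endpoints lie on opposite sides of northing = 1196346, where each meets that height, and whether that is right or left of the point:
Teal: no edge straddles that height → 0 crossings.
Red: no edge straddles that height → 0 crossings.
Magenta: 3–4 at easting≈230486.7 (right), 4–1 at easting≈233944.9 (right) → 2 crossings.
Amber: no edge straddles that height → 0 crossings.
All counts are even, so the point lies outside every listed polygon.

none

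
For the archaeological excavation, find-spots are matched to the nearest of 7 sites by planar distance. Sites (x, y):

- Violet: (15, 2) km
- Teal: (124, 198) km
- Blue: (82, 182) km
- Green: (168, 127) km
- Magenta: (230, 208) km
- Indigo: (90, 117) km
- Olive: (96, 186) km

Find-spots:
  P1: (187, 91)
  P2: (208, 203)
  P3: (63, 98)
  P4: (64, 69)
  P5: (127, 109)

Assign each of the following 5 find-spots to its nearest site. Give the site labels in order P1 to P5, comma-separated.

P1 → Green (d²=1657.00)
P2 → Magenta (d²=509.00)
P3 → Indigo (d²=1090.00)
P4 → Indigo (d²=2980.00)
P5 → Indigo (d²=1433.00)

Green, Magenta, Indigo, Indigo, Indigo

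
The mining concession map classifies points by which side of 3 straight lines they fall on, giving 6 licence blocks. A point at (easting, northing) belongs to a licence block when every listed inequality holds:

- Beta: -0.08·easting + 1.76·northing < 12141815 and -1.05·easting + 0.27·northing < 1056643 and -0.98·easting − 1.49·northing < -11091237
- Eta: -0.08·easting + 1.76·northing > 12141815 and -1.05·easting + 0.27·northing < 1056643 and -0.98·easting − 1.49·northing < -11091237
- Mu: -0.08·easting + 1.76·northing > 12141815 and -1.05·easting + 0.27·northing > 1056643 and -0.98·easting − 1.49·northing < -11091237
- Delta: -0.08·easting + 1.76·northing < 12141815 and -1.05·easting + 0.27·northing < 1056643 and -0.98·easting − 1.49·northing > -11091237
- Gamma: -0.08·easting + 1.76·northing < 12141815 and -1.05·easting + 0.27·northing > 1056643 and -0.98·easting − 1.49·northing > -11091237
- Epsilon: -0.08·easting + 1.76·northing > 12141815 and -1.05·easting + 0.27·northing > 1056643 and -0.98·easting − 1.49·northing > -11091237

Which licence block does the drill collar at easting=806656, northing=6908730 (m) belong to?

-0.08·806656 + 1.76·6908730 = 12094832.320, which is < 12141815
-1.05·806656 + 0.27·6908730 = 1018368.300, which is < 1056643
-0.98·806656 − 1.49·6908730 = -11084530.580, which is > -11091237
This sign pattern matches Delta.

Delta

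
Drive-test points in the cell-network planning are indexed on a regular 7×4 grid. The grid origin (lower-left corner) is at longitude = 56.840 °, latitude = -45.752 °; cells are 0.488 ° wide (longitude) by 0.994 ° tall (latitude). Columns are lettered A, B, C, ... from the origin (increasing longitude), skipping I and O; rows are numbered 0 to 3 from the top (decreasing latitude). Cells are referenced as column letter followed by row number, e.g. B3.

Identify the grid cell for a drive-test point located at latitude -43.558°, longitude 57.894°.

C1

Column index: ⌊(57.894 − 56.840) / 0.488⌋ = ⌊2.160⌋ = 2 → column C
Row offset from origin: ⌊(-43.558 − -45.752) / 0.994⌋ = ⌊2.207⌋ = 2 → row 1 (counted from top)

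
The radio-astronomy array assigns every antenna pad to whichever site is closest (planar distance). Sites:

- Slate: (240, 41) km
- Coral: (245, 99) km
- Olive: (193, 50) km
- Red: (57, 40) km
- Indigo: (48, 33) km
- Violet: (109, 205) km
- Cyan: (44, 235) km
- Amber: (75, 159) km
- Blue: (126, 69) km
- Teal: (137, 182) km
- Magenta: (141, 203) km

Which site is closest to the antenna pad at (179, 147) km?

Teal

Squared distances to each site:
Slate: 14957.000; Coral: 6660.000; Olive: 9605.000; Red: 26333.000; Indigo: 30157.000; Violet: 8264.000; Cyan: 25969.000; Amber: 10960.000; Blue: 8893.000; Teal: 2989.000; Magenta: 4580.000.
Minimum at Teal.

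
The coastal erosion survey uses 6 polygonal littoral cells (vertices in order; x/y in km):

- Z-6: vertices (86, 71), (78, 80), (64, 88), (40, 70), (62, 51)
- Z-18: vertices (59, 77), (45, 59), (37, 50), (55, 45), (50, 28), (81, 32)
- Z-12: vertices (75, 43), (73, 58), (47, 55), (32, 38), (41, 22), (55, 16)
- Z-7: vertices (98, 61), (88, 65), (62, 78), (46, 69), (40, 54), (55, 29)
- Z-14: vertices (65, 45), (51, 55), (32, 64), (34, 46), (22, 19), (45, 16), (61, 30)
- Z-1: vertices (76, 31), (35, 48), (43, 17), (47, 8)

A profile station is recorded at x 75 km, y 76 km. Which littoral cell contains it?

Cast a ray rightward from (75, 76). For each polygon, the edges (by vertex number in listed order) whose endpoints lie on opposite sides of y = 76, where each meets that height, and whether that is right or left of the point:
Z-6: 1–2 at x≈81.6 (right), 3–4 at x≈48.0 (left) → 1 crossing.
Z-18: 1–2 at x≈58.2 (left), 6–1 at x≈59.5 (left) → 0 crossings.
Z-12: no edge straddles that height → 0 crossings.
Z-7: 2–3 at x≈66.0 (left), 3–4 at x≈58.4 (left) → 0 crossings.
Z-14: no edge straddles that height → 0 crossings.
Z-1: no edge straddles that height → 0 crossings.
Only Z-6 has an odd count, so the point is inside Z-6.

Z-6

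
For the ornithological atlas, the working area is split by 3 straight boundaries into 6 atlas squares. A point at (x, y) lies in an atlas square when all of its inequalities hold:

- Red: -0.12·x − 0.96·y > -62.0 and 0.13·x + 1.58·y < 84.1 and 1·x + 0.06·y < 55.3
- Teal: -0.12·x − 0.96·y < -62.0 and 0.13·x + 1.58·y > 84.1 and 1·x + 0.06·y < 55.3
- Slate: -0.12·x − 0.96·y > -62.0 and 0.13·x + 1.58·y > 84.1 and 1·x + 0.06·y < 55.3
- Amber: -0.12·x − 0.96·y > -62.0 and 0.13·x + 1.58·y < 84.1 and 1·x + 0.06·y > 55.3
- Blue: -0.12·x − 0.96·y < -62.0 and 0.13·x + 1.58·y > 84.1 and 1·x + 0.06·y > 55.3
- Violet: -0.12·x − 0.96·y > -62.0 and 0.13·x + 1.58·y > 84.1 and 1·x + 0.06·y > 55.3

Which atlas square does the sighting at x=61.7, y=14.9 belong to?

-0.12·61.7 − 0.96·14.9 = -21.708, which is > -62.0
0.13·61.7 + 1.58·14.9 = 31.563, which is < 84.1
1·61.7 + 0.06·14.9 = 62.594, which is > 55.3
This sign pattern matches Amber.

Amber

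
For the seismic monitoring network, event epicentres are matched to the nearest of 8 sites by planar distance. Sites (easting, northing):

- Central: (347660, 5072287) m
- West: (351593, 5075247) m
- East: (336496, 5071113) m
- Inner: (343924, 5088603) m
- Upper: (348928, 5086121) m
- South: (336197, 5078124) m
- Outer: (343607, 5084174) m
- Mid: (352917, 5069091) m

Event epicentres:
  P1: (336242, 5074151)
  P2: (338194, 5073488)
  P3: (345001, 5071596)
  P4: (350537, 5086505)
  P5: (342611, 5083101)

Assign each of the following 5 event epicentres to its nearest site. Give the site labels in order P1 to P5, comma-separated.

P1 → East (d²=9293960.00)
P2 → East (d²=8523829.00)
P3 → Central (d²=7547762.00)
P4 → Upper (d²=2736337.00)
P5 → Outer (d²=2143345.00)

East, East, Central, Upper, Outer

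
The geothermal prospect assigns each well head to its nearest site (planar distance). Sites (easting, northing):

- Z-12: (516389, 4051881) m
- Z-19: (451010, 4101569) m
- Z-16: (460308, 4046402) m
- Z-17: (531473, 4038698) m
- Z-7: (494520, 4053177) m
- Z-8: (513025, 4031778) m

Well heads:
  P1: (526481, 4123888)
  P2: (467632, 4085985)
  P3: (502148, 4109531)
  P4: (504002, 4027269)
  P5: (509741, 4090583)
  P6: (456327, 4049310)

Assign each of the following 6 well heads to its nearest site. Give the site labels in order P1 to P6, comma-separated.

P1 → Z-12 (d²=5286856513.00)
P2 → Z-19 (d²=519151940.00)
P3 → Z-19 (d²=2678488488.00)
P4 → Z-8 (d²=101745610.00)
P5 → Z-12 (d²=1542040708.00)
P6 → Z-16 (d²=24304825.00)

Z-12, Z-19, Z-19, Z-8, Z-12, Z-16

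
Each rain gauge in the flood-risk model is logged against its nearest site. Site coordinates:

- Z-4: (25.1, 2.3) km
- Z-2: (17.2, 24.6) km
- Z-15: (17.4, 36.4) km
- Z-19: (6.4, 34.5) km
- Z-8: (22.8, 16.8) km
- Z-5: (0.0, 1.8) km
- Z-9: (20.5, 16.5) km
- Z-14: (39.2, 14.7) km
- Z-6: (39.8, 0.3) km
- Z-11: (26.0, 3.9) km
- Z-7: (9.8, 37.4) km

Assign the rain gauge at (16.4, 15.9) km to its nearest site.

Z-9

Squared distances to each site:
Z-4: 260.650; Z-2: 76.330; Z-15: 421.250; Z-19: 445.960; Z-8: 41.770; Z-5: 467.770; Z-9: 17.170; Z-14: 521.280; Z-6: 790.920; Z-11: 236.160; Z-7: 505.810.
Minimum at Z-9.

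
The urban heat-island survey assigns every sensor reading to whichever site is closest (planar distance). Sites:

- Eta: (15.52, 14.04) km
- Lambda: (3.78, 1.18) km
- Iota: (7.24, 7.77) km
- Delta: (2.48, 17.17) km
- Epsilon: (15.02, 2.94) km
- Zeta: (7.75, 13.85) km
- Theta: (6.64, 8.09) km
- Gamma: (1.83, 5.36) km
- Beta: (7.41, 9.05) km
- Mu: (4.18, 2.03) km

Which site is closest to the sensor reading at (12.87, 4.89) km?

Epsilon

Squared distances to each site:
Eta: 90.745; Lambda: 96.392; Iota: 39.991; Delta: 258.750; Epsilon: 8.425; Zeta: 106.496; Theta: 49.053; Gamma: 122.102; Beta: 47.117; Mu: 83.696.
Minimum at Epsilon.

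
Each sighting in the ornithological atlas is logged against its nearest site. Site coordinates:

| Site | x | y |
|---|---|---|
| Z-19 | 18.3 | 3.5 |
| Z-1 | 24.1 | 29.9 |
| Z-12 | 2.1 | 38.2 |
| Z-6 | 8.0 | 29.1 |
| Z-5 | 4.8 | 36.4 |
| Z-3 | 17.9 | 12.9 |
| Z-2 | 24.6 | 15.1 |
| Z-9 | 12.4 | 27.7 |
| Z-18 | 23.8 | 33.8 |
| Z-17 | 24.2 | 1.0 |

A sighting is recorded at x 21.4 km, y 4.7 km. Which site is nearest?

Squared distances to each site:
Z-19: 11.050; Z-1: 642.330; Z-12: 1494.740; Z-6: 774.920; Z-5: 1280.450; Z-3: 79.490; Z-2: 118.400; Z-9: 610.000; Z-18: 852.570; Z-17: 21.530.
Minimum at Z-19.

Z-19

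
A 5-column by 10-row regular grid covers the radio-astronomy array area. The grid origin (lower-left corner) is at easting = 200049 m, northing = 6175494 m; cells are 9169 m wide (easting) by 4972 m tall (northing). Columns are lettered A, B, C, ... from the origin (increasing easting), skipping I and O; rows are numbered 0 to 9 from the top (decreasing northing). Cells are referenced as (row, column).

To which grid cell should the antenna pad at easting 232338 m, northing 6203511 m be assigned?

(4, D)

Column index: ⌊(232338 − 200049) / 9169⌋ = ⌊3.522⌋ = 3 → column D
Row offset from origin: ⌊(6203511 − 6175494) / 4972⌋ = ⌊5.635⌋ = 5 → row 4 (counted from top)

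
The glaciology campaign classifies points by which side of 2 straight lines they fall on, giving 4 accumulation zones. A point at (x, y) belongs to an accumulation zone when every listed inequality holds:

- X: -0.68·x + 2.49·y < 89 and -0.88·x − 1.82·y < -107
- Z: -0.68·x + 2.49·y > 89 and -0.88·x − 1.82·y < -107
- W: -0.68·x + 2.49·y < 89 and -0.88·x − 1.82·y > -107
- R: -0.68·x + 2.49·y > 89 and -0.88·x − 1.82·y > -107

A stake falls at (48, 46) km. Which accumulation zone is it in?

X

-0.68·48 + 2.49·46 = 81.900, which is < 89
-0.88·48 − 1.82·46 = -125.960, which is < -107
This sign pattern matches X.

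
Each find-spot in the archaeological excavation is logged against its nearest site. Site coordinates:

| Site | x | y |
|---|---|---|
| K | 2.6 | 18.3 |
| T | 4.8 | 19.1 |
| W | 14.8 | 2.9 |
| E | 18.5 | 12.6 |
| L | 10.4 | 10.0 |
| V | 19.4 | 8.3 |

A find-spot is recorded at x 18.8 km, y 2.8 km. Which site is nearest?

W

Squared distances to each site:
K: 502.690; T: 461.690; W: 16.010; E: 96.130; L: 122.400; V: 30.610.
Minimum at W.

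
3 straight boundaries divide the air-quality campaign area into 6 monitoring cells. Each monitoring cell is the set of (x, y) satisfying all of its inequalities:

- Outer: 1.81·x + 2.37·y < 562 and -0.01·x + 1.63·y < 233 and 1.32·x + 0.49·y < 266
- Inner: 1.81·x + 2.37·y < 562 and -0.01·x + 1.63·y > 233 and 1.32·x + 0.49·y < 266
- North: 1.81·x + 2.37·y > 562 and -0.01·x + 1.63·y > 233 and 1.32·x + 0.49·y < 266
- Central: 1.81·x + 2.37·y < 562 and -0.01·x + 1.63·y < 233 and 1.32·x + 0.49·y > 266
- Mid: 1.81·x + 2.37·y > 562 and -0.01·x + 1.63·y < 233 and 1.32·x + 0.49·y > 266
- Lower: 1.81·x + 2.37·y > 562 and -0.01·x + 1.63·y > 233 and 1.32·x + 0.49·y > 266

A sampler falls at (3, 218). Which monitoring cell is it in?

1.81·3 + 2.37·218 = 522.090, which is < 562
-0.01·3 + 1.63·218 = 355.310, which is > 233
1.32·3 + 0.49·218 = 110.780, which is < 266
This sign pattern matches Inner.

Inner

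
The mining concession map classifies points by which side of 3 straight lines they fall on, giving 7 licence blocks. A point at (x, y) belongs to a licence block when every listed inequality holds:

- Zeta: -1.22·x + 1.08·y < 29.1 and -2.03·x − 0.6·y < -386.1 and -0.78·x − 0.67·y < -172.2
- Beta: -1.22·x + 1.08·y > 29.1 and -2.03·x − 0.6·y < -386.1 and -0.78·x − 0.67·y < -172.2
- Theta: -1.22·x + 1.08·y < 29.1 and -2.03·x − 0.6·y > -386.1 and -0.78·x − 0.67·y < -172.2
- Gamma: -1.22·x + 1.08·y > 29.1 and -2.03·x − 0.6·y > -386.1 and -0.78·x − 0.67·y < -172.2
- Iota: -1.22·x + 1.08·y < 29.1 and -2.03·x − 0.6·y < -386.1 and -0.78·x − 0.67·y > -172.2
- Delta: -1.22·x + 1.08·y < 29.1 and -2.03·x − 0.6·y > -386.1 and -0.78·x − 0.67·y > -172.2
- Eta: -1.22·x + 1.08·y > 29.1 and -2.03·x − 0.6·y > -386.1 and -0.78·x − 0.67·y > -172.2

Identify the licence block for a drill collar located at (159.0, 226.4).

Beta

-1.22·159.0 + 1.08·226.4 = 50.532, which is > 29.1
-2.03·159.0 − 0.6·226.4 = -458.610, which is < -386.1
-0.78·159.0 − 0.67·226.4 = -275.708, which is < -172.2
This sign pattern matches Beta.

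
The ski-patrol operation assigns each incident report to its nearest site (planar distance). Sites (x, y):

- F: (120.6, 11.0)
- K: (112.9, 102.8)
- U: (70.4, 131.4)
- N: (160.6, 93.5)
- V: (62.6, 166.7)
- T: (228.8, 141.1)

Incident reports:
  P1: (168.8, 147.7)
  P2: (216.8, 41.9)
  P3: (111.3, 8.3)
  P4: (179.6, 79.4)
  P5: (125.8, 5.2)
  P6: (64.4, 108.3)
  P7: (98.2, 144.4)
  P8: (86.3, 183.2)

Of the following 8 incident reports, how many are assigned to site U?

P1 → N
P2 → N
P3 → F
P4 → N
P5 → F
P6 → U
P7 → U
P8 → V
2 of the 8 go to U.

2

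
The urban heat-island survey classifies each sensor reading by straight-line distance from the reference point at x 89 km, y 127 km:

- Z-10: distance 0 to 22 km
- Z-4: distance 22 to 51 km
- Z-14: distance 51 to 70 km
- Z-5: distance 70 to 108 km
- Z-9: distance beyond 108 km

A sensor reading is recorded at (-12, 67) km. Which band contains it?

Distance = √((-12−89)² + (67−127)²) = √(10201.000 + 3600.000) = 117.478 km.
108 ≤ 117.478 < ∞ → Z-9.

Z-9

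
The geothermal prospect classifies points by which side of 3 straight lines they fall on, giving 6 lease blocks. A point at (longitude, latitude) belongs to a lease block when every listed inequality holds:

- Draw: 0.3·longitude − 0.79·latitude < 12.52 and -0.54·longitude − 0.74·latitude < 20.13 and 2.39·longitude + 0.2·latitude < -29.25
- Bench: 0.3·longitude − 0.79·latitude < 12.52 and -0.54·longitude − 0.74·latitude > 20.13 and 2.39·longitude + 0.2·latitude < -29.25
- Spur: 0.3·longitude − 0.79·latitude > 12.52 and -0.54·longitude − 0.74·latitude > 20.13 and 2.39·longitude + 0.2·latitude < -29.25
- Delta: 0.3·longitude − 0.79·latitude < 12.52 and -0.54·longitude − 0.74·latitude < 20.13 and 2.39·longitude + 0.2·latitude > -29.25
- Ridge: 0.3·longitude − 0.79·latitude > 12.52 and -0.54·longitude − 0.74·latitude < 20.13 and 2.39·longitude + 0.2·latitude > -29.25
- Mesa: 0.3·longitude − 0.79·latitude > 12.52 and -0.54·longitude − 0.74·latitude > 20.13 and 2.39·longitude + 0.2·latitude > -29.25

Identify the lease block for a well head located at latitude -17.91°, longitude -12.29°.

Draw

0.3·-12.29 − 0.79·-17.91 = 10.462, which is < 12.52
-0.54·-12.29 − 0.74·-17.91 = 19.890, which is < 20.13
2.39·-12.29 + 0.2·-17.91 = -32.955, which is < -29.25
This sign pattern matches Draw.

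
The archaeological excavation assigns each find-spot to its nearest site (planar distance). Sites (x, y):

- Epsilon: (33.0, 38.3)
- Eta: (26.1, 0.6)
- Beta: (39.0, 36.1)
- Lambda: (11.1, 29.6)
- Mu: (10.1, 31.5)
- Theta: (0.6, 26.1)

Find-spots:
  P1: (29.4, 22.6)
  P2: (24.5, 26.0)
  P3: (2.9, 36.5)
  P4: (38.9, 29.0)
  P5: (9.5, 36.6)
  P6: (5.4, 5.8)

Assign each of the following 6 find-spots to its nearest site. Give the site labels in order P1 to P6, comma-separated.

P1 → Epsilon (d²=259.45)
P2 → Lambda (d²=192.52)
P3 → Mu (d²=76.84)
P4 → Beta (d²=50.42)
P5 → Mu (d²=26.37)
P6 → Theta (d²=435.13)

Epsilon, Lambda, Mu, Beta, Mu, Theta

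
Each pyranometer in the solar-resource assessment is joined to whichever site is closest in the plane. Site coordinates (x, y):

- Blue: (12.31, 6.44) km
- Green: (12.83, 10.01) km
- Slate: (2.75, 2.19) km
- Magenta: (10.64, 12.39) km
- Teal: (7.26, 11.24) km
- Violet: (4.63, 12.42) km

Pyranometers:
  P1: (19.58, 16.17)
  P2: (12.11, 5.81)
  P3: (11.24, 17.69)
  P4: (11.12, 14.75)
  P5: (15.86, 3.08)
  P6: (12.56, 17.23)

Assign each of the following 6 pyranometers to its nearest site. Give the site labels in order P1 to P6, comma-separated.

Green, Blue, Magenta, Magenta, Blue, Magenta

P1 → Green (d²=83.51)
P2 → Blue (d²=0.44)
P3 → Magenta (d²=28.45)
P4 → Magenta (d²=5.80)
P5 → Blue (d²=23.89)
P6 → Magenta (d²=27.11)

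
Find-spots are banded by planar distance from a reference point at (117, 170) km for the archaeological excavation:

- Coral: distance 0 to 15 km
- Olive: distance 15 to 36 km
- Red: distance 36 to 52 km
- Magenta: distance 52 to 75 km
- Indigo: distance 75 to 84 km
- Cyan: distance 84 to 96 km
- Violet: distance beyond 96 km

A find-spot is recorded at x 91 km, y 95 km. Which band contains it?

Indigo

Distance = √((91−117)² + (95−170)²) = √(676.000 + 5625.000) = 79.379 km.
75 ≤ 79.379 < 84 → Indigo.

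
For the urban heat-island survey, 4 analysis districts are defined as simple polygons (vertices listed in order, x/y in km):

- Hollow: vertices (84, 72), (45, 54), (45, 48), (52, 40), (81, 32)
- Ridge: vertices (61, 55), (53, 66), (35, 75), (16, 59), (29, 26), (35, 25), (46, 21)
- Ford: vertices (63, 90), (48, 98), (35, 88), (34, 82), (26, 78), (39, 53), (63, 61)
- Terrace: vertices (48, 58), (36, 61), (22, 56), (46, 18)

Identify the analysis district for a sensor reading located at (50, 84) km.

Cast a ray rightward from (50, 84). For each polygon, the edges (by vertex number in listed order) whose endpoints lie on opposite sides of y = 84, where each meets that height, and whether that is right or left of the point:
Hollow: no edge straddles that height → 0 crossings.
Ridge: no edge straddles that height → 0 crossings.
Ford: 3–4 at x≈34.3 (left), 7–1 at x≈63.0 (right) → 1 crossing.
Terrace: no edge straddles that height → 0 crossings.
Only Ford has an odd count, so the point is inside Ford.

Ford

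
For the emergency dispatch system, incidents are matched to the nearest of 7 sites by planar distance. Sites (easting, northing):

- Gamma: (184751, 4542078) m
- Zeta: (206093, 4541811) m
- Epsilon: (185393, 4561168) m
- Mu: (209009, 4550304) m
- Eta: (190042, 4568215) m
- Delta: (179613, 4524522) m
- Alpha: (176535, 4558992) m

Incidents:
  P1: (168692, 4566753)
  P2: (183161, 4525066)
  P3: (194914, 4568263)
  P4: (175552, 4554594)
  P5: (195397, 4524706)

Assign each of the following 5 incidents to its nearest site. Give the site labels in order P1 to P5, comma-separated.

Alpha, Delta, Eta, Alpha, Delta

P1 → Alpha (d²=121745770.00)
P2 → Delta (d²=12884240.00)
P3 → Eta (d²=23738688.00)
P4 → Alpha (d²=20308693.00)
P5 → Delta (d²=249168512.00)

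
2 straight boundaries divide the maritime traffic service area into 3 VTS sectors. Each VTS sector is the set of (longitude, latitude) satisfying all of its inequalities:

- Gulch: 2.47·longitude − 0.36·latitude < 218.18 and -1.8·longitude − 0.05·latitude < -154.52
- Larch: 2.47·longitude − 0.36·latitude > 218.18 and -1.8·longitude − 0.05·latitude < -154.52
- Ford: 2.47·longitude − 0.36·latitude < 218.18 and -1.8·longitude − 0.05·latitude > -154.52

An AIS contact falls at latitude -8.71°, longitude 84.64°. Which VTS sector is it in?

Ford

2.47·84.64 − 0.36·-8.71 = 212.196, which is < 218.18
-1.8·84.64 − 0.05·-8.71 = -151.917, which is > -154.52
This sign pattern matches Ford.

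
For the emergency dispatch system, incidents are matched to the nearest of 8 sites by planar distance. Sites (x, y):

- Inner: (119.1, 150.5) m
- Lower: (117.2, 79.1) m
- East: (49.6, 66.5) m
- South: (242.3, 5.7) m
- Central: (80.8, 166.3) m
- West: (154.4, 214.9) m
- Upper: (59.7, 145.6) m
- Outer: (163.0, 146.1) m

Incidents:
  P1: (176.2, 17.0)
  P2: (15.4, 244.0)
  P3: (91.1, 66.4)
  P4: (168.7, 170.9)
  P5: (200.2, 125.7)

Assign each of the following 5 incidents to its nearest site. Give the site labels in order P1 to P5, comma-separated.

P1 → South (d²=4496.90)
P2 → Central (d²=10314.45)
P3 → Lower (d²=842.50)
P4 → Outer (d²=647.53)
P5 → Outer (d²=1800.00)

South, Central, Lower, Outer, Outer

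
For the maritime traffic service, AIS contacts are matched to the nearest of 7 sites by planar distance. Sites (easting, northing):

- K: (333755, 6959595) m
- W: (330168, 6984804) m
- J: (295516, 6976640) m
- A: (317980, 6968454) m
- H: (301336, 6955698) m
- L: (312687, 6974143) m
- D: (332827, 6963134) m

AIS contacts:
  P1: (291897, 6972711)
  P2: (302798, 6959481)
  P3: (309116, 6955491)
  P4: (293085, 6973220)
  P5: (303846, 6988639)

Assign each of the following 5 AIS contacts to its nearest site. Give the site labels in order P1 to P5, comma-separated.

P1 → J (d²=28534202.00)
P2 → H (d²=16448533.00)
P3 → H (d²=60571249.00)
P4 → J (d²=17606161.00)
P5 → J (d²=213364901.00)

J, H, H, J, J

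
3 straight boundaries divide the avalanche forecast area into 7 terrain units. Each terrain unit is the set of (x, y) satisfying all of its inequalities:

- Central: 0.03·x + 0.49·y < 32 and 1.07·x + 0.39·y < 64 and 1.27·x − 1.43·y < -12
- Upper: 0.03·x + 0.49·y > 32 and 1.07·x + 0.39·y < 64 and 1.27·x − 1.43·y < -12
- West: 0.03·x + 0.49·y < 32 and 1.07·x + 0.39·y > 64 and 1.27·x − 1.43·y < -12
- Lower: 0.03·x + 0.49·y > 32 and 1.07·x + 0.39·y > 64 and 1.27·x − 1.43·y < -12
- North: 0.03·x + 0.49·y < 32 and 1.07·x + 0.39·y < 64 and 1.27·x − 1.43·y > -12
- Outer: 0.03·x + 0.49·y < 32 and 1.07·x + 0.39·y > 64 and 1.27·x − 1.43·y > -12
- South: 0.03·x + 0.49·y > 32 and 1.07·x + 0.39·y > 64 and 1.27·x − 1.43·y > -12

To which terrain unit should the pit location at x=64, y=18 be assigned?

0.03·64 + 0.49·18 = 10.740, which is < 32
1.07·64 + 0.39·18 = 75.500, which is > 64
1.27·64 − 1.43·18 = 55.540, which is > -12
This sign pattern matches Outer.

Outer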